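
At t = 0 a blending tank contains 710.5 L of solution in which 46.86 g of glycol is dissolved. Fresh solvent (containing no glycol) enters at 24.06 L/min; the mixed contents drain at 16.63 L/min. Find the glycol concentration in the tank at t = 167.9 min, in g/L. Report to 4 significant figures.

0.002475 g/L

Total volume: dV/dt = Q_in − Q_out = 7.43000 L/min, so V(t) = 710.5 + 7.43000 t and V(167.9) = 1958.00 L.
Solute balance: dm/dt = 0 − Q_out C = −Q_out m/V(t).
dm/m = −Q_out dt/(V₀ + 7.43000 t); integrating gives ln(m/m₀) = −(Q_out/(Q_in−Q_out)) ln(V/V₀).
m = m₀ (V₀/V)^(Q_out/(Q_in−Q_out)) = 46.86 × (710.5/1958.00)^(2.23822) = 4.84651 g.
C = m/V = 4.84651/1958.00 = 0.00247524 g/L.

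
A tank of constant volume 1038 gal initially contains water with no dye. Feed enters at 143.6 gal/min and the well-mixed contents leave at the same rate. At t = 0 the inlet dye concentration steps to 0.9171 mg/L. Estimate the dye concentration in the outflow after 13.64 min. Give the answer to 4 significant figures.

Accumulation = in − out for the solute gives V dC/dt = Q(C_in − C).
Time constant τ = V/Q = 1038/143.6 = 7.22841 min.
C approaches C_in exponentially: C(t) = C_in + (C₀ − C_in) e^(−t/τ).
C(13.64) = 0.9171 + (0 − 0.9171)·e^(−13.64/7.22841) = 0.9171 + (-0.917100)·0.151526 = 0.778136 mg/L.

0.7781 mg/L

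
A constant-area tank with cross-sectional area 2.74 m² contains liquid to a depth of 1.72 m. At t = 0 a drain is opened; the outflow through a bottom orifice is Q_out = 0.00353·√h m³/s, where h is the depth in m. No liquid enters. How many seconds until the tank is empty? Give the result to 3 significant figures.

2040 s

Unsteady balance on liquid volume: A dh/dt = −0.00353 √h.
This is separable: 2 d(√h)/dt = −0.00353/A, so √h = √h₀ − (0.00353/(2A)) t.
Tank is empty when √h = 0: t_empty = 2A√h₀/0.00353.
t_empty = 2·2.74·√1.72/0.00353 = 5.4800·1.3115/0.00353 = 2036.0 s.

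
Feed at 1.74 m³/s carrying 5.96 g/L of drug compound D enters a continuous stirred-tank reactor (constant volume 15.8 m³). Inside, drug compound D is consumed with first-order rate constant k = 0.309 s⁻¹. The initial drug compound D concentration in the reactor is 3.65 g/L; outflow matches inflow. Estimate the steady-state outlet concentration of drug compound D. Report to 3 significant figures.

Species balance: V dC/dt = Q C_in − Q C − k V C.
At steady state: 0 = Q C_in − (Q + kV) C_ss, so C_ss = Q C_in/(Q + kV).
C_ss = 1.74·5.96/(1.74 + 0.309·15.8) = 10.370/6.6222 = 1.5660 g/L.

1.57 g/L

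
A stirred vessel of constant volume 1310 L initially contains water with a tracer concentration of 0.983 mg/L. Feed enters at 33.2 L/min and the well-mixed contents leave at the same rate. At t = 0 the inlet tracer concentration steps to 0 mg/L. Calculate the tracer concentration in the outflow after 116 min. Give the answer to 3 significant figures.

Species balance on the tank: V dC/dt = Q(C_in − C).
So dC/dt = (C_in − C)/τ with τ = V/Q = 1310/33.2 = 39.458 min.
This is linear first-order; C(t) = C_in + (C₀ − C_in) e^(−t/τ).
C(116) = 0 + (0.983 − 0)·e^(−116/39.458) = 0 + (0.98300)·0.052874 = 0.051975 mg/L.

0.0520 mg/L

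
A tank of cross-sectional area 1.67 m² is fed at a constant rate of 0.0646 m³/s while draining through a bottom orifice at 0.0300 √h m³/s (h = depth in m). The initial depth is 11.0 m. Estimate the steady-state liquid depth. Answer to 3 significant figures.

Level balance: A dh/dt = 0.0646 − 0.0300 √h. Setting dh/dt = 0:
Q_in = 0.0300 √h_ss ⇒ √h_ss = 0.0646/0.0300 = 2.1533.
h_ss = 2.1533² = 4.6368 m. (Since h₀ = 11.0 m > h_ss, the level will fall toward this value.)

4.64 m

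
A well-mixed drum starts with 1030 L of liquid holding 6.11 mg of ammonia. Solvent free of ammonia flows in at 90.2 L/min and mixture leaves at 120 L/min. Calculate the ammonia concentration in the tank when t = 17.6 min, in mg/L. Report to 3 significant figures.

0.000688 mg/L

Let m(t) be the amount of ammonia. Volume: V(t) = V₀ + (Q_in − Q_out) t = 1030 − 29.800 t; V(17.6) = 505.52 L.
Solute balance: dm/dt = 0 − Q_out C = −Q_out m/V(t).
dm/m = −Q_out dt/(V₀ − 29.800 t); integrating gives ln(m/m₀) = −(Q_out/(Q_in−Q_out)) ln(V/V₀).
m = m₀ (V₀/V)^(Q_out/(Q_in−Q_out)) = 6.11 × (1030/505.52)^(-4.0268) = 0.34781 mg.
C = m/V = 0.34781/505.52 = 0.00068803 mg/L.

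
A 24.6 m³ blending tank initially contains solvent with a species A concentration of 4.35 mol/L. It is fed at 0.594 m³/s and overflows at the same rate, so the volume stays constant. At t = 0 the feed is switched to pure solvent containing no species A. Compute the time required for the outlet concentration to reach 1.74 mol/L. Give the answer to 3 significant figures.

37.9 s

Accumulation = in − out for the solute gives V dC/dt = Q(C_in − C), so τ = V/Q = 41.414 s.
C(t) = C_in + (C₀ − C_in) e^(−t/τ). Set C = 1.74 and solve for t:
e^(−t/τ) = (C − C_in)/(C₀ − C_in) = (1.74 − 0)/(4.35 − 0) = 0.40000
t = −τ ln(…) = 41.414 × 0.91629 = 37.947 s.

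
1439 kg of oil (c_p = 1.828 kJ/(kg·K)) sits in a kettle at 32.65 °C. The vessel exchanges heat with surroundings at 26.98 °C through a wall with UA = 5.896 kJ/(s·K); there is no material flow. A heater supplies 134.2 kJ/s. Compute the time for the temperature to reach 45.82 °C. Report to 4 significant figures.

656.8 s

First-law balance (no shaft work): M c_p dT/dt = −UA(T − T_amb) + Q̇.
τ = M c_p/UA = 446.149 s; T_ss = T_amb + Q̇/UA = 26.98 + 134.2/5.896 = 49.7412 °C.
T(t) = T_ss + (T₀ − T_ss)e^(−t/τ); set T = 45.82:
t = −τ ln[(T − T_ss)/(T₀ − T_ss)] = −446.149 · ln(0.229428) = 656.805 s.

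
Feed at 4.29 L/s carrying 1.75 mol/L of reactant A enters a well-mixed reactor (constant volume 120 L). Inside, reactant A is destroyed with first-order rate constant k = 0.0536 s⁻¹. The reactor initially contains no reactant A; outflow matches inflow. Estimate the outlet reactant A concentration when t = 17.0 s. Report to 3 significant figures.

0.547 mol/L

V dC/dt = Q(C_in − C) − k V C.
This is linear with rate a = Q/V + k = 0.089350 s⁻¹.
C_ss = Q C_in/(Q + kV) = 0.70020 mol/L; C(t) = C_ss + (C₀ − C_ss) e^(−a t).
C(17.0) = 0.70020 + (-0.70020)·e^(−0.089350·17.0) = 0.70020 + (-0.70020)·0.21894 = 0.54689 mol/L.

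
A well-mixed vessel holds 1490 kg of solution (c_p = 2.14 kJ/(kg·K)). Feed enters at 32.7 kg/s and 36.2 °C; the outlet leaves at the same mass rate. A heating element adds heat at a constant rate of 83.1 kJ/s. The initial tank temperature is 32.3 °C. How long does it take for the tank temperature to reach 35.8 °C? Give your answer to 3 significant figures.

Energy balance: M c_p dT/dt = ṁ c_p (T_in − T) + 83.1.
τ = M/ṁ = 45.566 s; T_ss = T_in + Q̇/(ṁ c_p) = 37.388 °C.
T(t) = T_ss + (T₀ − T_ss) e^(−t/τ). Set T = 35.8:
e^(−t/τ) = (35.8 − 37.388)/(32.3 − 37.388) = 0.31204
t = −45.566 · ln(0.31204) = 53.067 s.

53.1 s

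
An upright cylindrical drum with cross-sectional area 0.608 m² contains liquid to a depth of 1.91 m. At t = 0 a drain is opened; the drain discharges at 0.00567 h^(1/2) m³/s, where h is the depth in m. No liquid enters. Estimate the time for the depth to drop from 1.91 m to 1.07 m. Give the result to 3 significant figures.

With no inflow, A dh/dt = −0.00567 √h.
∫ h^(−1/2) dh = −(0.00567/A) ∫ dt, giving 2√h = 2√h₀ − (0.00567/A) t.
t = 2A(√h₀ − √h)/0.00567 = 2·0.608·(√1.91 − √1.07)/0.00567
  = 1.2160 × (1.3820 − 1.0344) / 0.00567 = 74.551 s.

74.6 s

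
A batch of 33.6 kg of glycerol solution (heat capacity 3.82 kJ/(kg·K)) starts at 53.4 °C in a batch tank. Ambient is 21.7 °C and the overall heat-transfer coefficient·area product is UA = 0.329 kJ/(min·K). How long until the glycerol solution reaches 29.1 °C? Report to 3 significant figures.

568 min

M c_p dT/dt = −UA(T − T_amb).
τ = M c_p/UA = 390.13 min; T_ss = T_amb = 21.700 °C.
T(t) = T_ss + (T₀ − T_ss)e^(−t/τ); set T = 29.1:
t = −τ ln[(T − T_ss)/(T₀ − T_ss)] = −390.13 · ln(0.23344) = 567.57 min.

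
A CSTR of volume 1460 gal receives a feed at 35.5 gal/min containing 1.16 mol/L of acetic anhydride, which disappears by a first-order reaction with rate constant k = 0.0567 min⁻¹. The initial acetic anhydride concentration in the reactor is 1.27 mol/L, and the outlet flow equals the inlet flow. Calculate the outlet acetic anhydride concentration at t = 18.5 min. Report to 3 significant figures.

V dC/dt = Q(C_in − C) − k V C.
dC/dt = (Q/V) C_in − (Q/V + k) C; effective rate a = Q/V + k = 0.024315 + 0.0567 = 0.081015 min⁻¹.
C_ss = Q C_in/(Q + kV) = 0.34815 mol/L; C(t) = C_ss + (C₀ − C_ss) e^(−a t).
C(18.5) = 0.34815 + (0.92185)·e^(−0.081015·18.5) = 0.34815 + (0.92185)·0.22340 = 0.55409 mol/L.

0.554 mol/L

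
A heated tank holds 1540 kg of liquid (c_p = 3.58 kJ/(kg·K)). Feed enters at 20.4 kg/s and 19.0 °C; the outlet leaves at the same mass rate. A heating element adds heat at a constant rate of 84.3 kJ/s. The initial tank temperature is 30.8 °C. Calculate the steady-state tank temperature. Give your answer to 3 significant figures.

20.2 °C

Heat balance on the well-mixed liquid: M c_p dT/dt = ṁ c_p (T_in − T) + 84.3.
At steady state dT/dt = 0 ⇒ T_ss = T_in + Q̇/(ṁ c_p) = 19.0 + 84.3/(20.4·3.58) = 20.154 °C.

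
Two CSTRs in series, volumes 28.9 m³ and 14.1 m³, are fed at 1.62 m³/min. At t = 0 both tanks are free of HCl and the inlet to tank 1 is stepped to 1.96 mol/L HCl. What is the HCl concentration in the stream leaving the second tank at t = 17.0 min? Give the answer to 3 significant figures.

0.749 mol/L

Species balance on tank i: dCᵢ/dt = (Cᵢ₋₁ − Cᵢ)/τᵢ with τᵢ = Vᵢ/Q.
τ₁ = 28.9/1.62 = 17.840 min; τ₂ = 14.1/1.62 = 8.7037 min.
Solving the cascade with C₁(0)=C₂(0)=0 gives C₂(t) = C_in[1 − (τ₁ e^(−t/τ₁) − τ₂ e^(−t/τ₂))/(τ₁ − τ₂)].
At t = 17.0: e^(−t/τ₁) = 0.38561, e^(−t/τ₂) = 0.14182.
C₂ = 1.96·[1 − (17.840·0.38561 − 8.7037·0.14182)/(9.1358)] = 1.96·0.38214 = 0.74900 mol/L.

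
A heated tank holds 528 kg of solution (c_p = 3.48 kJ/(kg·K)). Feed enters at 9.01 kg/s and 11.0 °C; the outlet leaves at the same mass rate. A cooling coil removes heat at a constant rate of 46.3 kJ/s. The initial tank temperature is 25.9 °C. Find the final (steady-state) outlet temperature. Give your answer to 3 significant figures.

9.52 °C

Heat balance on the well-mixed liquid: M c_p dT/dt = ṁ c_p (T_in − T) − 46.3.
At steady state dT/dt = 0 ⇒ T_ss = T_in − Q̇/(ṁ c_p) = 11.0 − 46.3/(9.01·3.48) = 9.5234 °C.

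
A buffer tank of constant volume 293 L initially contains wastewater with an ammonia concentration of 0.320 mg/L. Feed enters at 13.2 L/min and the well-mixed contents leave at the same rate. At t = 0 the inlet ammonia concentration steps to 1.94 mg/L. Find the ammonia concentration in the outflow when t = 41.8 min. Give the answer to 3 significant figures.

1.69 mg/L

Accumulation = in − out for the solute gives V dC/dt = Q(C_in − C).
Rewrite as dC/dt + C/τ = C_in/τ, τ = V/Q = 22.197 min.
This is linear first-order; C(t) = C_in + (C₀ − C_in) e^(−t/τ).
C(41.8) = 1.94 + (0.320 − 1.94)·e^(−41.8/22.197) = 1.94 + (-1.6200)·0.15211 = 1.6936 mg/L.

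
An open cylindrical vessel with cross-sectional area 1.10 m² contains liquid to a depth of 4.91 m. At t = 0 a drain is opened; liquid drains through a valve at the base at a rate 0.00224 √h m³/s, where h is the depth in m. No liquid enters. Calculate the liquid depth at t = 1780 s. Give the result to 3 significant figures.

0.163 m

With no inflow, A dh/dt = −0.00224 √h.
This is separable: 2 d(√h)/dt = −0.00224/A, so √h = √h₀ − (0.00224/(2A)) t.
√h = √4.91 − 0.00224·1780/(2·1.10) = 2.2159 − 1.8124 = 0.40349.
h = 0.40349² = 0.16280 m.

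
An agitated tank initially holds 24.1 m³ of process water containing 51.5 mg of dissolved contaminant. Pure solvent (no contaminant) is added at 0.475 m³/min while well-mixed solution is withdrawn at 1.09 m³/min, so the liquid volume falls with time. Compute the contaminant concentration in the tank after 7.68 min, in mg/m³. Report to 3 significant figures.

Let m(t) be the amount of contaminant. Volume: V(t) = V₀ + (Q_in − Q_out) t = 24.1 − 0.61500 t; V(7.68) = 19.377 m³.
No contaminant enters, so dm/dt = −Q_out · (m/V).
Separate: dm/m = −Q_out dt/V(t) ⇒ ln(m/m₀) = −(Q_out/(Q_in−Q_out)) ln(V/V₀).
m = m₀ (V₀/V)^(Q_out/(Q_in−Q_out)) = 51.5 × (24.1/19.377)^(-1.7724) = 34.987 mg.
C = m/V = 34.987/19.377 = 1.8056 mg/m³.

1.81 mg/m³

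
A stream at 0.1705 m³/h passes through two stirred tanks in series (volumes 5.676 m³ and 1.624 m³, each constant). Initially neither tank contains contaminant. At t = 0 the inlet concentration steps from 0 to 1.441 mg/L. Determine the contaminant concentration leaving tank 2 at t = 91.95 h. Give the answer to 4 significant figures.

1.314 mg/L

Species balance on tank i: dCᵢ/dt = (Cᵢ₋₁ − Cᵢ)/τᵢ with τᵢ = Vᵢ/Q.
τ₁ = 5.676/0.1705 = 33.2903 h; τ₂ = 1.624/0.1705 = 9.52493 h.
Tank 1: C₁ = C_in(1 − e^(−t/τ₁)). Tank 2 (τ₁ ≠ τ₂): C₂ = C_in[1 − (τ₁ e^(−t/τ₁) − τ₂ e^(−t/τ₂))/(τ₁ − τ₂)].
At t = 91.95: e^(−t/τ₁) = 0.0631613, e^(−t/τ₂) = 6.41929e-05.
C₂ = 1.441·[1 − (33.2903·0.0631613 − 9.52493·6.41929e-05)/(23.7654)] = 1.441·0.911550 = 1.31354 mg/L.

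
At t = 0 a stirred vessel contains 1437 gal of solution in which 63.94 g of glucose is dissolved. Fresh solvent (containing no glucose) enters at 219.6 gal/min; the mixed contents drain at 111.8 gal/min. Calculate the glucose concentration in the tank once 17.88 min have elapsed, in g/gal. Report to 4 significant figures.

0.007865 g/gal

Total volume: dV/dt = Q_in − Q_out = 107.800 gal/min, so V(t) = 1437 + 107.800 t and V(17.88) = 3364.46 gal.
Solute balance: dm/dt = 0 − Q_out C = −Q_out m/V(t).
Separate: dm/m = −Q_out dt/V(t) ⇒ ln(m/m₀) = −(Q_out/(Q_in−Q_out)) ln(V/V₀).
m = m₀ (V₀/V)^(Q_out/(Q_in−Q_out)) = 63.94 × (1437/3364.46)^(1.03711) = 26.4609 g.
C = m/V = 26.4609/3364.46 = 0.00786482 g/gal.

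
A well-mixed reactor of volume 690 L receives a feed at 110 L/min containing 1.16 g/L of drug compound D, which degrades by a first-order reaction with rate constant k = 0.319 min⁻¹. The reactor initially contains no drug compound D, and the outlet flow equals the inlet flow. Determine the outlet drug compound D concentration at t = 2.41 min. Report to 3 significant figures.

Accumulation = in − out − consumed: V dC/dt = Q C_in − Q C − k V C.
This is linear with rate a = Q/V + k = 0.47842 min⁻¹.
C_ss = Q C_in/(Q + kV) = 0.38654 g/L; C(t) = C_ss + (C₀ − C_ss) e^(−a t).
C(2.41) = 0.38654 + (-0.38654)·e^(−0.47842·2.41) = 0.38654 + (-0.38654)·0.31569 = 0.26451 g/L.

0.265 g/L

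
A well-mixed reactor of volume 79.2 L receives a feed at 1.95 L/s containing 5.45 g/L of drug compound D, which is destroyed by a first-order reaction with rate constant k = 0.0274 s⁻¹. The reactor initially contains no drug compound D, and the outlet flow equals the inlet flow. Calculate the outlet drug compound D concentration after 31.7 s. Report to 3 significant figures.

Species balance: V dC/dt = Q C_in − Q C − k V C.
dC/dt = (Q/V) C_in − (Q/V + k) C; effective rate a = Q/V + k = 0.024621 + 0.0274 = 0.052021 s⁻¹.
C_ss = Q C_in/(Q + kV) = 2.5794 g/L; C(t) = C_ss + (C₀ − C_ss) e^(−a t).
C(31.7) = 2.5794 + (-2.5794)·e^(−0.052021·31.7) = 2.5794 + (-2.5794)·0.19223 = 2.0836 g/L.

2.08 g/L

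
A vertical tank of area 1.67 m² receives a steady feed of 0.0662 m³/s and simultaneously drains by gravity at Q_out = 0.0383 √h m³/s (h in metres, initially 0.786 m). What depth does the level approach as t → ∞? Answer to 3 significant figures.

2.99 m

A dh/dt = Q_in − 0.0383 √h. Steady state requires inflow = outflow:
Q_in = 0.0383 √h_ss ⇒ √h_ss = 0.0662/0.0383 = 1.7285.
h_ss = 1.7285² = 2.9876 m. (Since h₀ = 0.786 m < h_ss, the level will rise toward this value.)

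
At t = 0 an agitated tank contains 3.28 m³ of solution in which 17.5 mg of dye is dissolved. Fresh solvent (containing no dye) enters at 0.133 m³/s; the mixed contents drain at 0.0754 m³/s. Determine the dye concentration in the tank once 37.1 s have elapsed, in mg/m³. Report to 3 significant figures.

Total volume: dV/dt = Q_in − Q_out = 0.057600 m³/s, so V(t) = 3.28 + 0.057600 t and V(37.1) = 5.4170 m³.
No dye enters, so dm/dt = −Q_out · (m/V).
dm/m = −Q_out dt/(V₀ + 0.057600 t); integrating gives ln(m/m₀) = −(Q_out/(Q_in−Q_out)) ln(V/V₀).
m = m₀ (V₀/V)^(Q_out/(Q_in−Q_out)) = 17.5 × (3.28/5.4170)^(1.3090) = 9.0745 mg.
C = m/V = 9.0745/5.4170 = 1.6752 mg/m³.

1.68 mg/m³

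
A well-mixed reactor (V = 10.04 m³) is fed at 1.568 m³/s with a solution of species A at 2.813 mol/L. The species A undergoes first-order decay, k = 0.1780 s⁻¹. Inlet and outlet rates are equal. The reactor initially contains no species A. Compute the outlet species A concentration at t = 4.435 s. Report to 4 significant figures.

1.016 mol/L

Accumulation = in − out − consumed: V dC/dt = Q C_in − Q C − k V C.
dC/dt = (Q/V) C_in − (Q/V + k) C; effective rate a = Q/V + k = 0.156175 + 0.1780 = 0.334175 s⁻¹.
C_ss = Q C_in/(Q + kV) = 1.31464 mol/L; C(t) = C_ss + (C₀ − C_ss) e^(−a t).
C(4.435) = 1.31464 + (-1.31464)·e^(−0.334175·4.435) = 1.31464 + (-1.31464)·0.227168 = 1.01600 mol/L.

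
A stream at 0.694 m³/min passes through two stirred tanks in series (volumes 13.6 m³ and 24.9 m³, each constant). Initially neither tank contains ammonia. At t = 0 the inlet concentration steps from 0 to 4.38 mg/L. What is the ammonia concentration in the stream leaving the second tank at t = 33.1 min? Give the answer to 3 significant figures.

1.52 mg/L

Species balance on tank i: dCᵢ/dt = (Cᵢ₋₁ − Cᵢ)/τᵢ with τᵢ = Vᵢ/Q.
τ₁ = 13.6/0.694 = 19.597 min; τ₂ = 24.9/0.694 = 35.879 min.
Solving the cascade with C₁(0)=C₂(0)=0 gives C₂(t) = C_in[1 − (τ₁ e^(−t/τ₁) − τ₂ e^(−t/τ₂))/(τ₁ − τ₂)].
At t = 33.1: e^(−t/τ₁) = 0.18469, e^(−t/τ₂) = 0.39751.
C₂ = 4.38·[1 − (19.597·0.18469 − 35.879·0.39751)/(-16.282)] = 4.38·0.34636 = 1.5171 mg/L.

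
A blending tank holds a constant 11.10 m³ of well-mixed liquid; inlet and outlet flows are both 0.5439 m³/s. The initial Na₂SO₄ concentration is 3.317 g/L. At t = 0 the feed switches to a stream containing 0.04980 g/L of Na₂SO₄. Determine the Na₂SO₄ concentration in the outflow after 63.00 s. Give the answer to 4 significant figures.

0.1989 g/L

Mass balance on the solute (V constant): V dC/dt = Q(C_in − C).
So dC/dt = (C_in − C)/τ with τ = V/Q = 11.10/0.5439 = 20.4082 s.
Solution: C(t) = C_in + (C₀ − C_in) e^(−t/τ).
C(63.00) = 0.04980 + (3.317 − 0.04980)·e^(−63.00/20.4082) = 0.04980 + (3.26720)·0.0456387 = 0.198911 g/L.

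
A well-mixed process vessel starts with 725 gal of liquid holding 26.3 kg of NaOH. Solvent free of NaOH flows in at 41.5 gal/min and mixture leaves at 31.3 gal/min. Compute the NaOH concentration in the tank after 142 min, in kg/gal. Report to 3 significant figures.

0.000417 kg/gal

Let m(t) be the amount of NaOH. Volume: V(t) = V₀ + (Q_in − Q_out) t = 725 + 10.200 t; V(142) = 2173.4 gal.
Species balance (pure solvent in): dm/dt = −Q_out · m/V(t).
Separate: dm/m = −Q_out dt/V(t) ⇒ ln(m/m₀) = −(Q_out/(Q_in−Q_out)) ln(V/V₀).
m = m₀ (V₀/V)^(Q_out/(Q_in−Q_out)) = 26.3 × (725/2173.4)^(3.0686) = 0.90538 kg.
C = m/V = 0.90538/2173.4 = 0.00041657 kg/gal.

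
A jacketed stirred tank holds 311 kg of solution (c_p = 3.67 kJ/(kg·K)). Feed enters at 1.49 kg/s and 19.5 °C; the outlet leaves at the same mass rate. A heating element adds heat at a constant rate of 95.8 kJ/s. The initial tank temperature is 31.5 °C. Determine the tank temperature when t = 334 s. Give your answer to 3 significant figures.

35.9 °C

Unsteady energy balance on the tank contents: M c_p dT/dt = ṁ c_p (T_in − T) + 95.8.
τ = M/ṁ = 208.72 s; T_ss = T_in + Q̇/(ṁ c_p) = 19.5 + 95.8/(1.49·3.67) = 37.019 °C.
T approaches T_ss exponentially: T(t) = T_ss + (T₀ − T_ss) e^(−t/τ).
T(334) = 37.019 + (-5.5192)·e^(−334/208.72) = 37.019 + (-5.5192)·0.20186 = 35.905 °C.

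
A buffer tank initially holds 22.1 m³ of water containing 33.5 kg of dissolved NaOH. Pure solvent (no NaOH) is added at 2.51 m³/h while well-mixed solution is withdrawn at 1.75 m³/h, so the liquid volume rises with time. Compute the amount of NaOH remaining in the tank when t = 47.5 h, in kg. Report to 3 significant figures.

3.60 kg

Let m(t) be the amount of NaOH. Volume: V(t) = V₀ + (Q_in − Q_out) t = 22.1 + 0.76000 t; V(47.5) = 58.200 m³.
Species balance (pure solvent in): dm/dt = −Q_out · m/V(t).
Separate: dm/m = −Q_out dt/V(t) ⇒ ln(m/m₀) = −(Q_out/(Q_in−Q_out)) ln(V/V₀).
m = m₀ (V₀/V)^(Q_out/(Q_in−Q_out)) = 33.5 × (22.1/58.200)^(2.3026) = 3.6034 kg.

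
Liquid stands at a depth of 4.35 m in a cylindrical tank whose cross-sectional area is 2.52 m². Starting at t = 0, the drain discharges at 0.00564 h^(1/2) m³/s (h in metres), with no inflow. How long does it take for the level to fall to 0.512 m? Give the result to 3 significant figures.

1220 s

A dh/dt = −Q_out = −0.00564 √h.
∫ h^(−1/2) dh = −(0.00564/A) ∫ dt, giving 2√h = 2√h₀ − (0.00564/A) t.
t = 2A(√h₀ − √h)/0.00564 = 2·2.52·(√4.35 − √0.512)/0.00564
  = 5.0400 × (2.0857 − 0.71554) / 0.00564 = 1224.4 s.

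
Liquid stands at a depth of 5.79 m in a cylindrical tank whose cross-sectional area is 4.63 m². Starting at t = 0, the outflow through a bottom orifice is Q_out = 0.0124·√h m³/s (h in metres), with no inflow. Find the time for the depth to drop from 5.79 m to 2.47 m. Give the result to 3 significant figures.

Mass balance (ρ constant): A dh/dt = −0.0124 √h.
This is separable: 2 d(√h)/dt = −0.0124/A, so √h = √h₀ − (0.0124/(2A)) t.
t = 2A(√h₀ − √h)/0.0124 = 2·4.63·(√5.79 − √2.47)/0.0124
  = 9.2600 × (2.4062 − 1.5716) / 0.0124 = 623.27 s.

623 s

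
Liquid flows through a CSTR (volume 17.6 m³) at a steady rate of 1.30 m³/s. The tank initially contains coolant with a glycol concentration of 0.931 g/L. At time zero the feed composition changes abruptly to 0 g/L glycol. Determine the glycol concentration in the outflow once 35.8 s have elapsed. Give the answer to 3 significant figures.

Transient balance on the dissolved component: V dC/dt = Q(C_in − C).
So dC/dt = (C_in − C)/τ with τ = V/Q = 17.6/1.30 = 13.538 s.
C approaches C_in exponentially: C(t) = C_in + (C₀ − C_in) e^(−t/τ).
C(35.8) = 0 + (0.931 − 0)·e^(−35.8/13.538) = 0 + (0.93100)·0.071054 = 0.066151 g/L.

0.0662 g/L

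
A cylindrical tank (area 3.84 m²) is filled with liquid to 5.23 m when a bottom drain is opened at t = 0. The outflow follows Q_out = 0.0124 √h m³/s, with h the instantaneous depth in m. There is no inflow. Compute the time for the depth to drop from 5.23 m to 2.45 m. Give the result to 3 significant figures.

447 s

Accumulation of liquid (constant cross-section A): A dh/dt = −0.0124 √h.
This is separable: 2 d(√h)/dt = −0.0124/A, so √h = √h₀ − (0.0124/(2A)) t.
t = 2A(√h₀ − √h)/0.0124 = 2·3.84·(√5.23 − √2.45)/0.0124
  = 7.6800 × (2.2869 − 1.5652) / 0.0124 = 446.97 s.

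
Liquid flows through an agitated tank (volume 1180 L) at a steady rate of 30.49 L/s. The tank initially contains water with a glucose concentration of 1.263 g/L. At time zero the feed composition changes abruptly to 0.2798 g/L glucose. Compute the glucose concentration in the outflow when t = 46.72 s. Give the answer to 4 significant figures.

Mass balance on the solute (V constant): V dC/dt = Q(C_in − C).
Rewrite as dC/dt + C/τ = C_in/τ, τ = V/Q = 38.7012 s.
Solution: C(t) = C_in + (C₀ − C_in) e^(−t/τ).
C(46.72) = 0.2798 + (1.263 − 0.2798)·e^(−46.72/38.7012) = 0.2798 + (0.983200)·0.299034 = 0.573810 g/L.

0.5738 g/L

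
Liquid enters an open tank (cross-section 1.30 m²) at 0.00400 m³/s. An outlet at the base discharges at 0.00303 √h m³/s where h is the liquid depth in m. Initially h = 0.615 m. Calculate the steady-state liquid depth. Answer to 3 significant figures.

1.74 m

Volume balance on the tank: A dh/dt = Q_in − 0.00303 √h. At steady state dh/dt = 0:
Q_in = 0.00303 √h_ss ⇒ √h_ss = 0.00400/0.00303 = 1.3201.
h_ss = 1.3201² = 1.7427 m. (Since h₀ = 0.615 m < h_ss, the level will rise toward this value.)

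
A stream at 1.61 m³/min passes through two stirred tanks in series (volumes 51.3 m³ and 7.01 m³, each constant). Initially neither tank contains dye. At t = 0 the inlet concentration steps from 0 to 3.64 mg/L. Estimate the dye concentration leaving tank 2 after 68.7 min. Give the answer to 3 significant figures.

3.15 mg/L

Time constants: τᵢ = Vᵢ/Q for each well-mixed tank.
τ₁ = 51.3/1.61 = 31.863 min; τ₂ = 7.01/1.61 = 4.3540 min.
Solving the cascade with C₁(0)=C₂(0)=0 gives C₂(t) = C_in[1 − (τ₁ e^(−t/τ₁) − τ₂ e^(−t/τ₂))/(τ₁ − τ₂)].
At t = 68.7: e^(−t/τ₁) = 0.11578, e^(−t/τ₂) = 1.4044e-07.
C₂ = 3.64·[1 − (31.863·0.11578 − 4.3540·1.4044e-07)/(27.509)] = 3.64·0.86590 = 3.1519 mg/L.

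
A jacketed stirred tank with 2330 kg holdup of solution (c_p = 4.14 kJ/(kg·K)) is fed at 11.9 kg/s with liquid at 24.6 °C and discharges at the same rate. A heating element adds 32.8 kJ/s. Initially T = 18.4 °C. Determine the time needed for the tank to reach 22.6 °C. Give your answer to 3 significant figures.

185 s

First-law balance (no shaft work): M c_p dT/dt = ṁ c_p (T_in − T) + 32.8.
τ = M/ṁ = 195.80 s; T_ss = T_in + Q̇/(ṁ c_p) = 25.266 °C.
T(t) = T_ss + (T₀ − T_ss) e^(−t/τ). Set T = 22.6:
e^(−t/τ) = (22.6 − 25.266)/(18.4 − 25.266) = 0.38827
t = −195.80 · ln(0.38827) = 185.24 s.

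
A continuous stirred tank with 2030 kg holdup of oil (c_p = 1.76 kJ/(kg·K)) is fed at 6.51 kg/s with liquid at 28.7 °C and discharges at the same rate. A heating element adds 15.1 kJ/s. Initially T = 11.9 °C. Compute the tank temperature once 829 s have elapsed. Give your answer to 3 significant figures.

28.7 °C

M c_p dT/dt = ṁ c_p (T_in − T) + Q̇.
Rearrange: dT/dt = (T_ss − T)/τ with τ = M/ṁ = 311.83 s and T_ss = T_in + Q̇/(ṁ c_p) = 30.018 °C.
Integrating: T(t) = T_ss + (T₀ − T_ss) e^(−t/τ).
T(829) = 30.018 + (-18.118)·e^(−829/311.83) = 30.018 + (-18.118)·0.070052 = 28.749 °C.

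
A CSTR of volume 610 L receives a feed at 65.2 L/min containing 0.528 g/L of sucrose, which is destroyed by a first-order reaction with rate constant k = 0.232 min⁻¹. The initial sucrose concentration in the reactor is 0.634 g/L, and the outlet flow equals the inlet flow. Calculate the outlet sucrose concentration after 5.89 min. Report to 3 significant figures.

0.230 g/L

Accumulation = in − out − consumed: V dC/dt = Q C_in − Q C − k V C.
dC/dt = (Q/V) C_in − (Q/V + k) C; effective rate a = Q/V + k = 0.10689 + 0.232 = 0.33889 min⁻¹.
C_ss = Q C_in/(Q + kV) = 0.16653 g/L; C(t) = C_ss + (C₀ − C_ss) e^(−a t).
C(5.89) = 0.16653 + (0.46747)·e^(−0.33889·5.89) = 0.16653 + (0.46747)·0.13587 = 0.23005 g/L.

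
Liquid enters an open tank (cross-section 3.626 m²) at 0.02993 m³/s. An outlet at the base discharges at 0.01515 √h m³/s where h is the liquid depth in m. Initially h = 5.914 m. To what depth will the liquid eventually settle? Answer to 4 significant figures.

Level balance: A dh/dt = 0.02993 − 0.01515 √h. Setting dh/dt = 0:
Q_in = 0.01515 √h_ss ⇒ √h_ss = 0.02993/0.01515 = 1.97558.
h_ss = 1.97558² = 3.90291 m. (Since h₀ = 5.914 m > h_ss, the level will fall toward this value.)

3.903 m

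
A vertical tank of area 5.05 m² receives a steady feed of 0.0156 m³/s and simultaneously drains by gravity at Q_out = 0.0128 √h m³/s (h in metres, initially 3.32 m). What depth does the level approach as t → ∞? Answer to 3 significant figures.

1.49 m

Unsteady balance on liquid volume: A dh/dt = Q_in − 0.0128 √h. At steady state dh/dt = 0:
Q_in = 0.0128 √h_ss ⇒ √h_ss = 0.0156/0.0128 = 1.2187.
h_ss = 1.2187² = 1.4854 m. (Since h₀ = 3.32 m > h_ss, the level will fall toward this value.)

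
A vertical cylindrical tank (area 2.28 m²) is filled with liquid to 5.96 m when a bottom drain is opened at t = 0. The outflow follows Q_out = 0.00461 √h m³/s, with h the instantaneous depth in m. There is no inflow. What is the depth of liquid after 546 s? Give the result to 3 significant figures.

3.57 m

A dh/dt = −Q_out = −0.00461 √h.
This is separable: 2 d(√h)/dt = −0.00461/A, so √h = √h₀ − (0.00461/(2A)) t.
√h = √5.96 − 0.00461·546/(2·2.28) = 2.4413 − 0.55199 = 1.8893.
h = 1.8893² = 3.5695 m.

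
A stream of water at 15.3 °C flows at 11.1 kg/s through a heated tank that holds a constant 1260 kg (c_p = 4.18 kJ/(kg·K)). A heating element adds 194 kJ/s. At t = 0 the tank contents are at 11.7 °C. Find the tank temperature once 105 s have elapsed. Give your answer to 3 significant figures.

16.4 °C

First-law balance (no shaft work): M c_p dT/dt = ṁ c_p (T_in − T) + 194.
τ = M/ṁ = 113.51 s; T_ss = T_in + Q̇/(ṁ c_p) = 15.3 + 194/(11.1·4.18) = 19.481 °C.
Integrating: T(t) = T_ss + (T₀ − T_ss) e^(−t/τ).
T(105) = 19.481 + (-7.7812)·e^(−105/113.51) = 19.481 + (-7.7812)·0.39653 = 16.396 °C.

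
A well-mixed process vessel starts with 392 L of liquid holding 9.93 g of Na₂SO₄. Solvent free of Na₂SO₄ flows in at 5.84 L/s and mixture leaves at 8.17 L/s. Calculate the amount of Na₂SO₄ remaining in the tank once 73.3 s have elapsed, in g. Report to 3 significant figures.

1.34 g

Let m(t) be the amount of Na₂SO₄. Volume: V(t) = V₀ + (Q_in − Q_out) t = 392 − 2.3300 t; V(73.3) = 221.21 L.
Species balance (pure solvent in): dm/dt = −Q_out · m/V(t).
Separate: dm/m = −Q_out dt/V(t) ⇒ ln(m/m₀) = −(Q_out/(Q_in−Q_out)) ln(V/V₀).
m = m₀ (V₀/V)^(Q_out/(Q_in−Q_out)) = 9.93 × (392/221.21)^(-3.5064) = 1.3356 g.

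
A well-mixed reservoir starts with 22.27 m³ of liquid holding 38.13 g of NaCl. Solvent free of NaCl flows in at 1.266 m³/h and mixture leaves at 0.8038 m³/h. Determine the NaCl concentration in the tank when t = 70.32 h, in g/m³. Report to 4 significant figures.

Let m(t) be the amount of NaCl. Volume: V(t) = V₀ + (Q_in − Q_out) t = 22.27 + 0.462200 t; V(70.32) = 54.7719 m³.
No NaCl enters, so dm/dt = −Q_out · (m/V).
Separate: dm/m = −Q_out dt/V(t) ⇒ ln(m/m₀) = −(Q_out/(Q_in−Q_out)) ln(V/V₀).
m = m₀ (V₀/V)^(Q_out/(Q_in−Q_out)) = 38.13 × (22.27/54.7719)^(1.73907) = 7.97207 g.
C = m/V = 7.97207/54.7719 = 0.145550 g/m³.

0.1456 g/m³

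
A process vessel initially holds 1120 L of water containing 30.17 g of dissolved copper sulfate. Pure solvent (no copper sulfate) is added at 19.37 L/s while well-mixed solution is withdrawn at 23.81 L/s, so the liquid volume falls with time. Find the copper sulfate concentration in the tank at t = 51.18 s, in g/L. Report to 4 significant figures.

0.01002 g/L

Total volume: dV/dt = Q_in − Q_out = -4.44000 L/s, so V(t) = 1120 − 4.44000 t and V(51.18) = 892.761 L.
No copper sulfate enters, so dm/dt = −Q_out · (m/V).
dm/m = −Q_out dt/(V₀ − 4.44000 t); integrating gives ln(m/m₀) = −(Q_out/(Q_in−Q_out)) ln(V/V₀).
m = m₀ (V₀/V)^(Q_out/(Q_in−Q_out)) = 30.17 × (1120/892.761)^(-5.36261) = 8.94231 g.
C = m/V = 8.94231/892.761 = 0.0100165 g/L.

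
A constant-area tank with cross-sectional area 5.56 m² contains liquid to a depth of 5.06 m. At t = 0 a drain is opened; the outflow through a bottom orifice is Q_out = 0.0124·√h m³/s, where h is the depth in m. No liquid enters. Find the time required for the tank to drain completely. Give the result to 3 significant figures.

Unsteady balance on liquid volume: A dh/dt = −0.0124 √h.
∫ h^(−1/2) dh = −(0.0124/A) ∫ dt, giving 2√h = 2√h₀ − (0.0124/A) t.
Set h = 0: 2√h₀ = (0.0124/A) t_empty ⇒ t_empty = 2A√h₀/0.0124.
t_empty = 2·5.56·√5.06/0.0124 = 11.120·2.2494/0.0124 = 2017.2 s.

2020 s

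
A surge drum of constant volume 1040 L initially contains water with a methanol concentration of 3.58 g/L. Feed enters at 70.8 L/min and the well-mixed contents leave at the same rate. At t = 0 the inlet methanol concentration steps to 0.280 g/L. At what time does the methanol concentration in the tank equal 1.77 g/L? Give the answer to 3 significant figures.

11.7 min

Species balance on the tank: V dC/dt = Q(C_in − C), so τ = V/Q = 14.689 min.
C(t) = C_in + (C₀ − C_in) e^(−t/τ). Set C = 1.77 and solve for t:
e^(−t/τ) = (C − C_in)/(C₀ − C_in) = (1.77 − 0.280)/(3.58 − 0.280) = 0.45152
t = −τ ln(…) = 14.689 × 0.79515 = 11.680 min.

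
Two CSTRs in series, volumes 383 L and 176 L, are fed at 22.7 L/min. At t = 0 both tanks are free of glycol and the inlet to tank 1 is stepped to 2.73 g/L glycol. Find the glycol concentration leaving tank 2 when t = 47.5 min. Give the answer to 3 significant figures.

2.43 g/L

Species balance on tank i: dCᵢ/dt = (Cᵢ₋₁ − Cᵢ)/τᵢ with τᵢ = Vᵢ/Q.
τ₁ = 383/22.7 = 16.872 min; τ₂ = 176/22.7 = 7.7533 min.
Solving the cascade with C₁(0)=C₂(0)=0 gives C₂(t) = C_in[1 − (τ₁ e^(−t/τ₁) − τ₂ e^(−t/τ₂))/(τ₁ − τ₂)].
At t = 47.5: e^(−t/τ₁) = 0.059888, e^(−t/τ₂) = 0.0021844.
C₂ = 2.73·[1 − (16.872·0.059888 − 7.7533·0.0021844)/(9.1189)] = 2.73·0.89105 = 2.4326 g/L.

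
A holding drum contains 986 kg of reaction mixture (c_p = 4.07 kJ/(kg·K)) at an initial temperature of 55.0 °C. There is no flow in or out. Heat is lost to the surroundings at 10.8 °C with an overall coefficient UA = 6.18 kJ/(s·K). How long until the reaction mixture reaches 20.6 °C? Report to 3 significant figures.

Unsteady energy balance on the tank contents: M c_p dT/dt = −UA(T − T_amb).
τ = M c_p/UA = 649.36 s; T_ss = T_amb = 10.800 °C.
T(t) = T_ss + (T₀ − T_ss)e^(−t/τ); set T = 20.6:
t = −τ ln[(T − T_ss)/(T₀ − T_ss)] = −649.36 · ln(0.22172) = 978.15 s.

978 s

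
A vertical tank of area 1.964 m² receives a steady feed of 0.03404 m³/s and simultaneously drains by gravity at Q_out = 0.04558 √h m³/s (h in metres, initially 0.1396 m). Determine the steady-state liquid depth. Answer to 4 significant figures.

0.5577 m

Accumulation of liquid (constant cross-section A): A dh/dt = Q_in − 0.04558 √h. At steady state dh/dt = 0:
Q_in = 0.04558 √h_ss ⇒ √h_ss = 0.03404/0.04558 = 0.746819.
h_ss = 0.746819² = 0.557738 m. (Since h₀ = 0.1396 m < h_ss, the level will rise toward this value.)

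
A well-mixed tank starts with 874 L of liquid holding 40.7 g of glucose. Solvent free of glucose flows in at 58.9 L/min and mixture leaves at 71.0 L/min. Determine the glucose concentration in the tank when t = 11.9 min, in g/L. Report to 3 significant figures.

0.0194 g/L

Total volume: dV/dt = Q_in − Q_out = -12.100 L/min, so V(t) = 874 − 12.100 t and V(11.9) = 730.01 L.
Solute balance: dm/dt = 0 − Q_out C = −Q_out m/V(t).
Separate: dm/m = −Q_out dt/V(t) ⇒ ln(m/m₀) = −(Q_out/(Q_in−Q_out)) ln(V/V₀).
m = m₀ (V₀/V)^(Q_out/(Q_in−Q_out)) = 40.7 × (874/730.01)^(-5.8678) = 14.153 g.
C = m/V = 14.153/730.01 = 0.019387 g/L.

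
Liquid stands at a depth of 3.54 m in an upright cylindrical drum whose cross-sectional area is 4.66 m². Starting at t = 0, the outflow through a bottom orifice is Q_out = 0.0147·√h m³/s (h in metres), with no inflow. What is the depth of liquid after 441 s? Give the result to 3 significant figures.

A dh/dt = −Q_out = −0.0147 √h.
∫ h^(−1/2) dh = −(0.0147/A) ∫ dt, giving 2√h = 2√h₀ − (0.0147/A) t.
√h = √3.54 − 0.0147·441/(2·4.66) = 1.8815 − 0.69557 = 1.1859.
h = 1.1859² = 1.4064 m.

1.41 m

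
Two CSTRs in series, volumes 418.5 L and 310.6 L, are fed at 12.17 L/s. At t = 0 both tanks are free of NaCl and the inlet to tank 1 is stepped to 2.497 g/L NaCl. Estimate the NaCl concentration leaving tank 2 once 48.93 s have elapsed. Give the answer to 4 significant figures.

Time constants: τᵢ = Vᵢ/Q for each well-mixed tank.
τ₁ = 418.5/12.17 = 34.3878 s; τ₂ = 310.6/12.17 = 25.5218 s.
Solving the cascade with C₁(0)=C₂(0)=0 gives C₂(t) = C_in[1 − (τ₁ e^(−t/τ₁) − τ₂ e^(−t/τ₂))/(τ₁ − τ₂)].
At t = 48.93: e^(−t/τ₁) = 0.241017, e^(−t/τ₂) = 0.147020.
C₂ = 2.497·[1 − (34.3878·0.241017 − 25.5218·0.147020)/(8.86606)] = 2.497·0.488403 = 1.21954 g/L.

1.220 g/L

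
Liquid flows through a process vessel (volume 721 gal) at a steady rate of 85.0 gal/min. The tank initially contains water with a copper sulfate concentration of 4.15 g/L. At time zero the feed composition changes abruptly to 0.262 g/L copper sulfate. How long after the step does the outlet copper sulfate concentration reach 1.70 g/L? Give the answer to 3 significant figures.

8.44 min

Unsteady species balance (constant V, well mixed): V dC/dt = Q(C_in − C), so τ = V/Q = 8.4824 min.
C(t) = C_in + (C₀ − C_in) e^(−t/τ). Set C = 1.70 and solve for t:
e^(−t/τ) = (C − C_in)/(C₀ − C_in) = (1.70 − 0.262)/(4.15 − 0.262) = 0.36986
t = −τ ln(…) = 8.4824 × 0.99464 = 8.4369 min.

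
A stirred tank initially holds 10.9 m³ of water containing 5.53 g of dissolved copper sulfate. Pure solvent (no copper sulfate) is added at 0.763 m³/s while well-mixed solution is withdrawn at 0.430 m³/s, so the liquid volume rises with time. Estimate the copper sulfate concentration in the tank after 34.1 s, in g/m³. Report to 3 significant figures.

0.0989 g/m³

Total volume: dV/dt = Q_in − Q_out = 0.33300 m³/s, so V(t) = 10.9 + 0.33300 t and V(34.1) = 22.255 m³.
No copper sulfate enters, so dm/dt = −Q_out · (m/V).
dm/m = −Q_out dt/(V₀ + 0.33300 t); integrating gives ln(m/m₀) = −(Q_out/(Q_in−Q_out)) ln(V/V₀).
m = m₀ (V₀/V)^(Q_out/(Q_in−Q_out)) = 5.53 × (10.9/22.255)^(1.2913) = 2.2000 g.
C = m/V = 2.2000/22.255 = 0.098851 g/m³.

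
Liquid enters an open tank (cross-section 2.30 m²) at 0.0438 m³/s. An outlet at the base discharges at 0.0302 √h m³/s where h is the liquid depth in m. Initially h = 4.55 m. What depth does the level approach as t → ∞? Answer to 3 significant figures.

A dh/dt = Q_in − 0.0302 √h. Steady state requires inflow = outflow:
Q_in = 0.0302 √h_ss ⇒ √h_ss = 0.0438/0.0302 = 1.4503.
h_ss = 1.4503² = 2.1035 m. (Since h₀ = 4.55 m > h_ss, the level will fall toward this value.)

2.10 m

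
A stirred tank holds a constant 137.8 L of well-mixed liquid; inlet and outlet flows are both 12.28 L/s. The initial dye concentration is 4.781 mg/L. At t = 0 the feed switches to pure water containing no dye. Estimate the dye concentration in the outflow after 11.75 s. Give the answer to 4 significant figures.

Transient balance on the dissolved component: V dC/dt = Q(C_in − C).
Time constant τ = V/Q = 137.8/12.28 = 11.2215 s.
Integrating: C(t) = C_in + (C₀ − C_in) e^(−t/τ).
C(11.75) = 0 + (4.781 − 0)·e^(−11.75/11.2215) = 0 + (4.78100)·0.350955 = 1.67792 mg/L.

1.678 mg/L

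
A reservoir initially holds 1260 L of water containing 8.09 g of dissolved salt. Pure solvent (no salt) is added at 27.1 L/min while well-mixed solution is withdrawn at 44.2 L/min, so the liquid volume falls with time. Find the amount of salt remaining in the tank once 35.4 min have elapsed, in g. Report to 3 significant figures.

Let m(t) be the amount of salt. Volume: V(t) = V₀ + (Q_in − Q_out) t = 1260 − 17.100 t; V(35.4) = 654.66 L.
No salt enters, so dm/dt = −Q_out · (m/V).
Separate: dm/m = −Q_out dt/V(t) ⇒ ln(m/m₀) = −(Q_out/(Q_in−Q_out)) ln(V/V₀).
m = m₀ (V₀/V)^(Q_out/(Q_in−Q_out)) = 8.09 × (1260/654.66)^(-2.5848) = 1.4892 g.

1.49 g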